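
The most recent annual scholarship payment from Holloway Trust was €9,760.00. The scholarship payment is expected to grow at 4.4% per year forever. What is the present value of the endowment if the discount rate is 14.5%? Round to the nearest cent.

D₁ = D₀ × (1 + g) = €9,760.00 × 1.044 = €10,189.4400
Growing perpetuity: P = D₁ / (r − g) = €10,189.4400 / (0.145 − 0.044) = €100,885.54

€100885.54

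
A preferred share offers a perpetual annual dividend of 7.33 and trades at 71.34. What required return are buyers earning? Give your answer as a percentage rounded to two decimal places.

10.27%

P = C/r ⇒ r = C/P = 7.33/71.34 = 0.102747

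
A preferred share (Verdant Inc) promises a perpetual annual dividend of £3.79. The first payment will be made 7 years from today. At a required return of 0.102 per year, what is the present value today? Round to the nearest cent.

£20.75

Value at end of year 6: C / r = £3.79 / 0.102 = £37.1569
Discount to today: PV = £37.1569 / (1 + 0.102)^6 = £37.1569 / 1.790975 = £20.75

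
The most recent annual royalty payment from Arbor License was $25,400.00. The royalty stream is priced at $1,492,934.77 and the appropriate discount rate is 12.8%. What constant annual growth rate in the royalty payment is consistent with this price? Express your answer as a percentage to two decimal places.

P = D₀(1+g)/(r−g) ⇒ P(r−g) = D₀(1+g) ⇒ g(P+D₀) = P·r − D₀
g = (P·r − D₀)/(P + D₀) = ($1,492,934.77×0.128 − $25,400.00) / ($1,492,934.77 + $25,400.00) = 0.109130

10.91%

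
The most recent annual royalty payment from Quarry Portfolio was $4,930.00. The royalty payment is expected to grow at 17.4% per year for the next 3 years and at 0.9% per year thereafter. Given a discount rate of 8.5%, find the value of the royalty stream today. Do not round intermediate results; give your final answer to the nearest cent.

D_1 = 5787.82000
D_2 = 6794.90068
D_3 = 7977.21340
Terminal value at year 3: TV = D_3×(1+g_2)/(r−g_2) = 8049.00832/0.076 = 105908.00420
P_0 = D_1/(1+r)^1 + D_2/(1+r)^2 + D_3/(1+r)^3 + TV/(1+r)^3
    = 5334.39631 + 5771.96431 + 6245.42497 + 82916.23417 = 100268.01977

$100268.02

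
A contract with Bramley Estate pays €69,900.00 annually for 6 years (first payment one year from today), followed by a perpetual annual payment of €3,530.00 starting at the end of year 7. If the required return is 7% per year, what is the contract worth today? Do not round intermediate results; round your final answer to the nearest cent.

PV of 6-year annuity: €69,900.00 × [1 − (1+0.07)^−6] / 0.07 = 333181.12222
Perpetuity value at year 6: €3,530.00 / 0.07 = 50428.57143
PV of perpetuity: 50428.57143 / (1+0.07)^6 = 33602.68643
Total PV = 333181.12222 + 33602.68643 = 366783.80865

€366783.81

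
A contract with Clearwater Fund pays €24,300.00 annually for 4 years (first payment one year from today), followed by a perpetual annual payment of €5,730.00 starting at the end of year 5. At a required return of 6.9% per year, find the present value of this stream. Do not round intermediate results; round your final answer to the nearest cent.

PV of 4-year annuity: €24,300.00 × [1 − (1+0.069)^−4] / 0.069 = 82495.38937
Perpetuity value at year 4: €5,730.00 / 0.069 = 83043.47826
PV of perpetuity: 83043.47826 / (1+0.069)^4 = 63590.86176
Total PV = 82495.38937 + 63590.86176 = 146086.25112

€146086.25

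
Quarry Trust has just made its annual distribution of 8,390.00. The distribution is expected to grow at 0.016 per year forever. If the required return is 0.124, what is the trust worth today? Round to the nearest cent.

78928.15

D₁ = D₀ × (1 + g) = 8,390.00 × 1.016 = 8,524.2400
Growing perpetuity: P = D₁ / (r − g) = 8,524.2400 / (0.124 − 0.016) = 78,928.15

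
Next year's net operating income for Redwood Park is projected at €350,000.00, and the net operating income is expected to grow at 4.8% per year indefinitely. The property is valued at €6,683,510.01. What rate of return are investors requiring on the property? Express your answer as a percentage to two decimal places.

P = D₁/(r − g) ⇒ r = D₁/P + g = €350,000.0000/€6,683,510.01 + 0.048 = 0.052368 + 0.048 = 0.100368

10.04%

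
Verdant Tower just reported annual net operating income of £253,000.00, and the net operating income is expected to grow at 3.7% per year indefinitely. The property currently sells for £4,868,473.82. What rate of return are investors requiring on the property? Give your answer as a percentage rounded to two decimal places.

D₁ = £253,000.00 × 1.037 = £262,361.0000
P = D₁/(r − g) ⇒ r = D₁/P + g = £262,361.0000/£4,868,473.82 + 0.037 = 0.053890 + 0.037 = 0.090890

9.09%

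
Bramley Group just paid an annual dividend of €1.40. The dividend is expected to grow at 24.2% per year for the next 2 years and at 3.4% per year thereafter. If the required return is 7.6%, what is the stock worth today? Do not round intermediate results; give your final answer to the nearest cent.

€49.40

D_1 = 1.73880
D_2 = 2.15959
Terminal value at year 2: TV = D_2×(1+g_2)/(r−g_2) = 2.23302/0.042 = 53.16704
P_0 = D_1/(1+r)^1 + D_2/(1+r)^2 + TV/(1+r)^2
    = 1.61599 + 1.86529 + 45.92170 = 49.40297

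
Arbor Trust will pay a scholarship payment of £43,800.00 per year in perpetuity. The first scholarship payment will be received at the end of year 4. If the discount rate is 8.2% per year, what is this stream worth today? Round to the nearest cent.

£421675.60

Value at end of year 3: C / r = £43,800.00 / 0.082 = £534,146.3415
Discount to today: PV = £534,146.3415 / (1 + 0.082)^3 = £534,146.3415 / 1.266723 = £421,675.60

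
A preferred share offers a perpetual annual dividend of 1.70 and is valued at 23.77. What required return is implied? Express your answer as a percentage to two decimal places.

7.15%

P = C/r ⇒ r = C/P = 1.70/23.77 = 0.071519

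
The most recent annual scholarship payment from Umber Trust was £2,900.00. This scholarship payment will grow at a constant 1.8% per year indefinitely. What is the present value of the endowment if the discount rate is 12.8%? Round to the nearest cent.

D₁ = D₀ × (1 + g) = £2,900.00 × 1.018 = £2,952.2000
Growing perpetuity: P = D₁ / (r − g) = £2,952.2000 / (0.128 − 0.018) = £26,838.18

£26838.18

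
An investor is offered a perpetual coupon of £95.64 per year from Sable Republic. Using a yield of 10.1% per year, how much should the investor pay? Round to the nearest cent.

£946.93

Level perpetuity: PV = C / r = £95.64 / 0.101 = £946.93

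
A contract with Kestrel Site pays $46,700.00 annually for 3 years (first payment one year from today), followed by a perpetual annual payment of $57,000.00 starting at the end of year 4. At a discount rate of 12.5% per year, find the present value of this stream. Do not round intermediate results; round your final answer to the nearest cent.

PV of 3-year annuity: $46,700.00 × [1 − (1+0.125)^−3] / 0.125 = 111208.77915
Perpetuity value at year 3: $57,000.00 / 0.125 = 456000.00000
PV of perpetuity: 456000.00000 / (1+0.125)^3 = 320263.37449
Total PV = 111208.77915 + 320263.37449 = 431472.15364

$431472.15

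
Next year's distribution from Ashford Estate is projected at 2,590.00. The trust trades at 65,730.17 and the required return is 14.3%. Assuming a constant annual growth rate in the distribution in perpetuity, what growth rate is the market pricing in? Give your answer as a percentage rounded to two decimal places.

P = D₁/(r−g) ⇒ g = r − D₁/P = 0.143 − 2,590.00/65,730.17 = 0.103596

10.36%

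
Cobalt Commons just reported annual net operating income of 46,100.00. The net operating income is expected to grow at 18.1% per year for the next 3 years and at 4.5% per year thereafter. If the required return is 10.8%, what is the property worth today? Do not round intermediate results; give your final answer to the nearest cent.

D_1 = 54444.10000
D_2 = 64298.48210
D_3 = 75936.50736
Terminal value at year 3: TV = D_3×(1+g_2)/(r−g_2) = 79353.65019/0.063 = 1259581.74907
P_0 = D_1/(1+r)^1 + D_2/(1+r)^2 + D_3/(1+r)^3 + TV/(1+r)^3
    = 49137.27437 + 52374.65797 + 55825.33489 + 925991.66607 = 1083328.93330

1083328.93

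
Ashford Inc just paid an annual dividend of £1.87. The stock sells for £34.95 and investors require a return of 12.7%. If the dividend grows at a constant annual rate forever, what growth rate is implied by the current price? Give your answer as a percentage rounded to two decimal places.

P = D₀(1+g)/(r−g) ⇒ P(r−g) = D₀(1+g) ⇒ g(P+D₀) = P·r − D₀
g = (P·r − D₀)/(P + D₀) = (£34.95×0.127 − £1.87) / (£34.95 + £1.87) = 0.069762

6.98%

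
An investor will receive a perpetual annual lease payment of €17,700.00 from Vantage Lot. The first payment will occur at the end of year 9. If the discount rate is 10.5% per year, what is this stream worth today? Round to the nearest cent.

Value at end of year 8: C / r = €17,700.00 / 0.105 = €168,571.4286
Discount to today: PV = €168,571.4286 / (1 + 0.105)^8 = €168,571.4286 / 2.222789 = €75,837.80

€75837.80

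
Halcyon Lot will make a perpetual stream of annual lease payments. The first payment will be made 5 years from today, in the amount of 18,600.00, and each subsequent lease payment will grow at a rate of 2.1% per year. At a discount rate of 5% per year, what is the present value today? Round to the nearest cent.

Value at end of year 4: C₁ / (r − g) = 18,600.00 / (0.05 − 0.021) = 641,379.3103
Discount to today: PV = 641,379.3103 / (1 + 0.05)^4 = 641,379.3103 / 1.215506 = 527,664.35

527664.35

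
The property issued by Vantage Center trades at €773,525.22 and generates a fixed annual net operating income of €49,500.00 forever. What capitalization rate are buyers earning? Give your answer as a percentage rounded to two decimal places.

P = C/r ⇒ r = C/P = €49,500.00/€773,525.22 = 0.063993

6.40%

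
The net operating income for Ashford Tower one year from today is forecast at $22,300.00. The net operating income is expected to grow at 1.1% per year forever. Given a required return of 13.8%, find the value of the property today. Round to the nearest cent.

Growing perpetuity: P = D₁ / (r − g) = $22,300.0000 / (0.138 − 0.011) = $175,590.55

$175590.55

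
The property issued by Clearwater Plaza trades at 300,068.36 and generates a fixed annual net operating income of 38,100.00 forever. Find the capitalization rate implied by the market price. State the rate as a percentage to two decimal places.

P = C/r ⇒ r = C/P = 38,100.00/300,068.36 = 0.126971

12.70%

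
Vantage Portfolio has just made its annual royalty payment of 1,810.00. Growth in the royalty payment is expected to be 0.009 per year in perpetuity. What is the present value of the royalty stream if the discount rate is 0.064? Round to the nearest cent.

33205.27

D₁ = D₀ × (1 + g) = 1,810.00 × 1.009 = 1,826.2900
Growing perpetuity: P = D₁ / (r − g) = 1,826.2900 / (0.064 − 0.009) = 33,205.27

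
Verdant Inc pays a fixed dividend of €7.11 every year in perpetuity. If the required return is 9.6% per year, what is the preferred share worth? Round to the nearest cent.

€74.06

Level perpetuity: PV = C / r = €7.11 / 0.096 = €74.06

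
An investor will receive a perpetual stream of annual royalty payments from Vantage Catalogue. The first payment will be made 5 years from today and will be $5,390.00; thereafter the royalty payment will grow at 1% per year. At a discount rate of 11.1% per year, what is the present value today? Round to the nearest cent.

$35027.66

Value at end of year 4: C₁ / (r − g) = $5,390.00 / (0.111 − 0.01) = $53,366.3366
Discount to today: PV = $53,366.3366 / (1 + 0.111)^4 = $53,366.3366 / 1.523548 = $35,027.66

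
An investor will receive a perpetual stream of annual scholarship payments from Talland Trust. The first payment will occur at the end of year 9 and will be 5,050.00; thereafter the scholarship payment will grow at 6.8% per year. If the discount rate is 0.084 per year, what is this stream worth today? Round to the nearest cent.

165553.03

Value at end of year 8: C₁ / (r − g) = 5,050.00 / (0.084 − 0.068) = 315,625.0000
Discount to today: PV = 315,625.0000 / (1 + 0.084)^8 = 315,625.0000 / 1.906489 = 165,553.03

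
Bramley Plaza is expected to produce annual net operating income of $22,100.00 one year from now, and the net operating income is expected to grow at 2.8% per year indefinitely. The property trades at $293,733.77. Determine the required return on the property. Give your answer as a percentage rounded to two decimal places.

P = D₁/(r − g) ⇒ r = D₁/P + g = $22,100.0000/$293,733.77 + 0.028 = 0.075238 + 0.028 = 0.103238

10.32%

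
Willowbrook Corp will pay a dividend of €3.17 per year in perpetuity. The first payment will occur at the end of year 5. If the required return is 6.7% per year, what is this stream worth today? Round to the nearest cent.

Value at end of year 4: C / r = €3.17 / 0.067 = €47.3134
Discount to today: PV = €47.3134 / (1 + 0.067)^4 = €47.3134 / 1.296157 = €36.50

€36.50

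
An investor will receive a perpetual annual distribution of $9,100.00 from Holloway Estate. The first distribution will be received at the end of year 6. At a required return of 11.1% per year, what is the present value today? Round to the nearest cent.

Value at end of year 5: C / r = $9,100.00 / 0.111 = $81,981.9820
Discount to today: PV = $81,981.9820 / (1 + 0.111)^5 = $81,981.9820 / 1.692662 = $48,433.75

$48433.75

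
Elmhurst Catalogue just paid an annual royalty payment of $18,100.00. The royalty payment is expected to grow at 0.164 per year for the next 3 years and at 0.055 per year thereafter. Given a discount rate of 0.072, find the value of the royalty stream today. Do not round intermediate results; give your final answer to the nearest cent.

$1502157.59

D_1 = 21068.40000
D_2 = 24523.61760
D_3 = 28545.49089
Terminal value at year 3: TV = D_3×(1+g_2)/(r−g_2) = 30115.49289/0.017 = 1771499.58148
P_0 = D_1/(1+r)^1 + D_2/(1+r)^2 + D_3/(1+r)^3 + TV/(1+r)^3
    = 19653.35821 + 21340.02701 + 23171.44724 + 1437992.75512 = 1502157.58758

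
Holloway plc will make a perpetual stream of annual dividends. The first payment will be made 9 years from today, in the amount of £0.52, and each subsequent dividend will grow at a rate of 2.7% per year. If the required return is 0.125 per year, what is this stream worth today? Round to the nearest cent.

£2.07

Value at end of year 8: C₁ / (r − g) = £0.52 / (0.125 − 0.027) = £5.3061
Discount to today: PV = £5.3061 / (1 + 0.125)^8 = £5.3061 / 2.565785 = £2.07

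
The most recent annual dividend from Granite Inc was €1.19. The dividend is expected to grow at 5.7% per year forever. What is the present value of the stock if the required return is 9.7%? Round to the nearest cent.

€31.45

D₁ = D₀ × (1 + g) = €1.19 × 1.057 = €1.2578
Growing perpetuity: P = D₁ / (r − g) = €1.2578 / (0.097 − 0.057) = €31.45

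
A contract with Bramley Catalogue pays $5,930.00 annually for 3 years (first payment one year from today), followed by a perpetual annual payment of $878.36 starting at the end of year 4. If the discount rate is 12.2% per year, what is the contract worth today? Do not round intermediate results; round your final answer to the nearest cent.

PV of 3-year annuity: $5,930.00 × [1 − (1+0.122)^−3] / 0.122 = 14194.05203
Perpetuity value at year 3: $878.36 / 0.122 = 7199.67213
PV of perpetuity: 7199.67213 / (1+0.122)^3 = 5097.22904
Total PV = 14194.05203 + 5097.22904 = 19291.28107

$19291.28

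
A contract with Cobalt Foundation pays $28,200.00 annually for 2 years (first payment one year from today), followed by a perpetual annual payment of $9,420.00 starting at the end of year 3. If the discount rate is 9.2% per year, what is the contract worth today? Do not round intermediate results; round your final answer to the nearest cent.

PV of 2-year annuity: $28,200.00 × [1 − (1+0.092)^−2] / 0.092 = 49472.68848
Perpetuity value at year 2: $9,420.00 / 0.092 = 102391.30435
PV of perpetuity: 102391.30435 / (1+0.092)^2 = 85865.32117
Total PV = 49472.68848 + 85865.32117 = 135338.00966

$135338.01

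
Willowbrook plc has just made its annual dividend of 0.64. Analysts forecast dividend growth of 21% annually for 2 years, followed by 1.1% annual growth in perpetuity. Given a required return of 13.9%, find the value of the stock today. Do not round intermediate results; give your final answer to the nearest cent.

D_1 = 0.77440
D_2 = 0.93702
Terminal value at year 2: TV = D_2×(1+g_2)/(r−g_2) = 0.94733/0.128 = 7.40103
P_0 = D_1/(1+r)^1 + D_2/(1+r)^2 + TV/(1+r)^2
    = 0.67989 + 0.72228 + 5.70485 = 7.10702

7.11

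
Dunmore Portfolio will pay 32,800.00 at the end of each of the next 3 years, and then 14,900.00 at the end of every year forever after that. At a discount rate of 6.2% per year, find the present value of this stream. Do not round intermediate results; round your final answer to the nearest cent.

287992.99

PV of 3-year annuity: 32,800.00 × [1 − (1+0.062)^−3] / 0.062 = 87351.37343
Perpetuity value at year 3: 14,900.00 / 0.062 = 240322.58065
PV of perpetuity: 240322.58065 / (1+0.062)^3 = 200641.62138
Total PV = 87351.37343 + 200641.62138 = 287992.99480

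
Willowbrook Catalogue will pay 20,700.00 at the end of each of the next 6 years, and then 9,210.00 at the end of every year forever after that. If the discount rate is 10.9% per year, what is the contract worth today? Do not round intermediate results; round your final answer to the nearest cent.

PV of 6-year annuity: 20,700.00 × [1 − (1+0.109)^−6] / 0.109 = 87824.98749
Perpetuity value at year 6: 9,210.00 / 0.109 = 84495.41284
PV of perpetuity: 84495.41284 / (1+0.109)^6 = 45419.65754
Total PV = 87824.98749 + 45419.65754 = 133244.64503

133244.65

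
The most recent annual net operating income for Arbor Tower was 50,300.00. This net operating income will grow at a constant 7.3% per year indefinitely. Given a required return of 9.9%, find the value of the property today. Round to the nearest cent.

D₁ = D₀ × (1 + g) = 50,300.00 × 1.073 = 53,971.9000
Growing perpetuity: P = D₁ / (r − g) = 53,971.9000 / (0.099 − 0.073) = 2,075,842.31

2075842.31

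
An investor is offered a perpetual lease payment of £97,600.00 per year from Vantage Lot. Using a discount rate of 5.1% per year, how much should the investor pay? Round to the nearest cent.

Level perpetuity: PV = C / r = £97,600.00 / 0.051 = £1,913,725.49

£1913725.49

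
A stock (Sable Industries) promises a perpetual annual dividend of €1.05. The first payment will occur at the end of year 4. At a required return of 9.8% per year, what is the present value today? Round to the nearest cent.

Value at end of year 3: C / r = €1.05 / 0.098 = €10.7143
Discount to today: PV = €10.7143 / (1 + 0.098)^3 = €10.7143 / 1.323753 = €8.09

€8.09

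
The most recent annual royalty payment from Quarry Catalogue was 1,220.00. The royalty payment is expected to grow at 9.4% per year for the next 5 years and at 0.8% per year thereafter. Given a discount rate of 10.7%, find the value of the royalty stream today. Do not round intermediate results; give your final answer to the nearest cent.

D_1 = 1334.68000
D_2 = 1460.13992
D_3 = 1597.39307
D_4 = 1747.54802
D_5 = 1911.81754
Terminal value at year 5: TV = D_5×(1+g_2)/(r−g_2) = 1927.11208/0.099 = 19465.77854
P_0 = D_1/(1+r)^1 + D_2/(1+r)^2 + D_3/(1+r)^3 + D_4/(1+r)^4 + D_5/(1+r)^5 + TV/(1+r)^5
    = 1205.67299 + 1191.51423 + 1177.52174 + 1163.69357 + 1150.02779 + 11709.37389 = 17597.80422

17597.80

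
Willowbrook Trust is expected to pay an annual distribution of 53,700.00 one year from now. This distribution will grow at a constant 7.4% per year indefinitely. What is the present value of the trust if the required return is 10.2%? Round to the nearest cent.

1917857.14

Growing perpetuity: P = D₁ / (r − g) = 53,700.0000 / (0.102 − 0.074) = 1,917,857.14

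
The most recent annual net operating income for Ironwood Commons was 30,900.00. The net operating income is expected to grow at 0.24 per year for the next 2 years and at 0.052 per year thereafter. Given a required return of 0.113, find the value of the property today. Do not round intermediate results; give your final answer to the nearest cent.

D_1 = 38316.00000
D_2 = 47511.84000
Terminal value at year 2: TV = D_2×(1+g_2)/(r−g_2) = 49982.45568/0.061 = 819384.51934
P_0 = D_1/(1+r)^1 + D_2/(1+r)^2 + TV/(1+r)^2
    = 34425.87601 + 38354.07570 + 661450.61698 = 734230.56869

734230.57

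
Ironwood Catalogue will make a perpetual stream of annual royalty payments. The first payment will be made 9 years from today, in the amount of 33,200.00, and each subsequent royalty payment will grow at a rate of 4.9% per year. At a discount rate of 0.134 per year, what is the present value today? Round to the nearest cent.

142828.45

Value at end of year 8: C₁ / (r − g) = 33,200.00 / (0.134 − 0.049) = 390,588.2353
Discount to today: PV = 390,588.2353 / (1 + 0.134)^8 = 390,588.2353 / 2.734667 = 142,828.45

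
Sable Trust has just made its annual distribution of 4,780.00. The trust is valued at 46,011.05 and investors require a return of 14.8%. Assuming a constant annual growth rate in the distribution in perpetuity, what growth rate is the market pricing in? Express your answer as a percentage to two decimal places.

4.00%

P = D₀(1+g)/(r−g) ⇒ P(r−g) = D₀(1+g) ⇒ g(P+D₀) = P·r − D₀
g = (P·r − D₀)/(P + D₀) = (46,011.05×0.148 − 4,780.00) / (46,011.05 + 4,780.00) = 0.039960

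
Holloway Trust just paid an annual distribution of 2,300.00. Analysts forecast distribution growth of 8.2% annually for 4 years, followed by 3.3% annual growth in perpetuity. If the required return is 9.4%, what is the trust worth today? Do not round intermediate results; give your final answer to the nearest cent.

46218.64

D_1 = 2488.60000
D_2 = 2692.66520
D_3 = 2913.46375
D_4 = 3152.36777
Terminal value at year 4: TV = D_4×(1+g_2)/(r−g_2) = 3256.39591/0.061 = 53383.53951
P_0 = D_1/(1+r)^1 + D_2/(1+r)^2 + D_3/(1+r)^3 + D_4/(1+r)^4 + TV/(1+r)^4
    = 2274.77148 + 2249.81969 + 2225.14160 + 2200.73419 + 37268.17084 = 46218.63780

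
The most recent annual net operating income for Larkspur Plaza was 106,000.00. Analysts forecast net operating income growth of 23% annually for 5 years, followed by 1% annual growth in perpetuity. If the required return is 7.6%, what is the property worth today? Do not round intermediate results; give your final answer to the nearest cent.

3972192.82

D_1 = 130380.00000
D_2 = 160367.40000
D_3 = 197251.90200
D_4 = 242619.83946
D_5 = 298422.40254
Terminal value at year 5: TV = D_5×(1+g_2)/(r−g_2) = 301406.62656/0.066 = 4566767.06911
P_0 = D_1/(1+r)^1 + D_2/(1+r)^2 + D_3/(1+r)^3 + D_4/(1+r)^4 + D_5/(1+r)^5 + TV/(1+r)^5
    = 121171.00372 + 138513.32209 + 158337.71949 + 180999.43771 + 206904.56170 + 3166266.77746 = 3972192.82217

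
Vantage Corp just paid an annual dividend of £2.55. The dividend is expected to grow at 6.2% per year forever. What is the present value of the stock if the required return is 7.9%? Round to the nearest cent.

£159.30

D₁ = D₀ × (1 + g) = £2.55 × 1.062 = £2.7081
Growing perpetuity: P = D₁ / (r − g) = £2.7081 / (0.079 − 0.062) = £159.30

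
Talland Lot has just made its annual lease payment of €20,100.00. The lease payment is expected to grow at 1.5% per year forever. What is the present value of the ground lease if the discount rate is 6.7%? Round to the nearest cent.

€392336.54

D₁ = D₀ × (1 + g) = €20,100.00 × 1.015 = €20,401.5000
Growing perpetuity: P = D₁ / (r − g) = €20,401.5000 / (0.067 − 0.015) = €392,336.54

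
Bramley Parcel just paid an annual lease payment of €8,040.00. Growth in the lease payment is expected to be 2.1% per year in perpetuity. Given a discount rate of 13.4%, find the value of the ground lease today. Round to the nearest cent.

D₁ = D₀ × (1 + g) = €8,040.00 × 1.021 = €8,208.8400
Growing perpetuity: P = D₁ / (r − g) = €8,208.8400 / (0.134 − 0.021) = €72,644.60

€72644.60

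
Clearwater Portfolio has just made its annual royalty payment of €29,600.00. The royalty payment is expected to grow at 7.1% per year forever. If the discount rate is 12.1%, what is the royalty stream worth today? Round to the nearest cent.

D₁ = D₀ × (1 + g) = €29,600.00 × 1.071 = €31,701.6000
Growing perpetuity: P = D₁ / (r − g) = €31,701.6000 / (0.121 − 0.071) = €634,032.00

€634032.00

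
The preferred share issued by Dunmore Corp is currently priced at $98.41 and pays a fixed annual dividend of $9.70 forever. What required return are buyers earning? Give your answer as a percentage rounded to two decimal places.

9.86%

P = C/r ⇒ r = C/P = $9.70/$98.41 = 0.098567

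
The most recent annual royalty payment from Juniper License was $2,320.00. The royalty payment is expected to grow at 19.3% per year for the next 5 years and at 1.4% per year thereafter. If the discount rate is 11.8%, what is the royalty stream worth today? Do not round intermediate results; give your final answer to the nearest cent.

D_1 = 2767.76000
D_2 = 3301.93768
D_3 = 3939.21165
D_4 = 4699.47950
D_5 = 5606.47904
Terminal value at year 5: TV = D_5×(1+g_2)/(r−g_2) = 5684.96975/0.104 = 54663.17069
P_0 = D_1/(1+r)^1 + D_2/(1+r)^2 + D_3/(1+r)^3 + D_4/(1+r)^4 + D_5/(1+r)^5 + TV/(1+r)^5
    = 2475.63506 + 2641.71076 + 2818.92749 + 3008.03265 + 3209.82375 + 31295.78152 = 45449.91122

$45449.91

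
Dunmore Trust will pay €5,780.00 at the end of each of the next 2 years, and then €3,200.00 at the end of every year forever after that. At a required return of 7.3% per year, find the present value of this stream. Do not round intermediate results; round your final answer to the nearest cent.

PV of 2-year annuity: €5,780.00 × [1 − (1+0.073)^−2] / 0.073 = 10407.05133
Perpetuity value at year 2: €3,200.00 / 0.073 = 43835.61644
PV of perpetuity: 43835.61644 / (1+0.073)^2 = 38073.92712
Total PV = 10407.05133 + 38073.92712 = 48480.97845

€48480.98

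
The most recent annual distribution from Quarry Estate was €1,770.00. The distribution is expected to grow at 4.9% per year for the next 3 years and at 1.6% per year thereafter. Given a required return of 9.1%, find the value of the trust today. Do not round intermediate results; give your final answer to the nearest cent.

€26225.21

D_1 = 1856.73000
D_2 = 1947.70977
D_3 = 2043.14755
Terminal value at year 3: TV = D_3×(1+g_2)/(r−g_2) = 2075.83791/0.075 = 27677.83879
P_0 = D_1/(1+r)^1 + D_2/(1+r)^2 + D_3/(1+r)^3 + TV/(1+r)^3
    = 1701.86068 + 1636.34450 + 1573.35049 + 21313.65461 = 26225.21028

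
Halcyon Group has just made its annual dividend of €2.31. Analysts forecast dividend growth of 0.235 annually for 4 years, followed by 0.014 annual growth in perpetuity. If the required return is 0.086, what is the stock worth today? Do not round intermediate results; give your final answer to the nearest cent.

D_1 = 2.85285
D_2 = 3.52327
D_3 = 4.35124
D_4 = 5.37378
Terminal value at year 4: TV = D_4×(1+g_2)/(r−g_2) = 5.44901/0.072 = 75.68072
P_0 = D_1/(1+r)^1 + D_2/(1+r)^2 + D_3/(1+r)^3 + D_4/(1+r)^4 + TV/(1+r)^4
    = 2.62693 + 2.98735 + 3.39722 + 3.86332 + 54.40840 = 67.28322

€67.28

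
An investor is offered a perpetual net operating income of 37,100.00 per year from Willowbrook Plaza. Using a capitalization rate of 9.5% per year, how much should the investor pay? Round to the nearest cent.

Level perpetuity: PV = C / r = 37,100.00 / 0.095 = 390,526.32

390526.32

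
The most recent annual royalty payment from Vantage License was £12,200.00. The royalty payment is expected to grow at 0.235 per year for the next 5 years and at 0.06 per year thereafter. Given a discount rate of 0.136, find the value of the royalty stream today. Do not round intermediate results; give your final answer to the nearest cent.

£337328.21

D_1 = 15067.00000
D_2 = 18607.74500
D_3 = 22980.56507
D_4 = 28380.99787
D_5 = 35050.53237
Terminal value at year 5: TV = D_5×(1+g_2)/(r−g_2) = 37153.56431/0.076 = 488862.68827
P_0 = D_1/(1+r)^1 + D_2/(1+r)^2 + D_3/(1+r)^3 + D_4/(1+r)^4 + D_5/(1+r)^5 + TV/(1+r)^5
    = 13263.20423 + 14419.06445 + 15675.65546 + 17041.75571 + 18526.90872 + 258401.62161 = 337328.21018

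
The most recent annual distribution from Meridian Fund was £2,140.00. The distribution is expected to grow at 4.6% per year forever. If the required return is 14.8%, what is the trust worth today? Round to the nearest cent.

£21945.49

D₁ = D₀ × (1 + g) = £2,140.00 × 1.046 = £2,238.4400
Growing perpetuity: P = D₁ / (r − g) = £2,238.4400 / (0.148 − 0.046) = £21,945.49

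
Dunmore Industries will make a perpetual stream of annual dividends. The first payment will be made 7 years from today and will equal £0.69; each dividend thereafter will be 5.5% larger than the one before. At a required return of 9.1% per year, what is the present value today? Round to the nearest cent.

£11.37

Value at end of year 6: C₁ / (r − g) = £0.69 / (0.091 − 0.055) = £19.1667
Discount to today: PV = £19.1667 / (1 + 0.091)^6 = £19.1667 / 1.686353 = £11.37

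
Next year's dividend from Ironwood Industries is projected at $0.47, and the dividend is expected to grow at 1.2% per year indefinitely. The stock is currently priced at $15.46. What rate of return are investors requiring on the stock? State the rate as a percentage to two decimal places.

4.24%

P = D₁/(r − g) ⇒ r = D₁/P + g = $0.4700/$15.46 + 0.012 = 0.030401 + 0.012 = 0.042401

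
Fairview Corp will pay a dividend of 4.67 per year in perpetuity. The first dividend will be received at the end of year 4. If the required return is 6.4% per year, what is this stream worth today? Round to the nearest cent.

60.58

Value at end of year 3: C / r = 4.67 / 0.064 = 72.9688
Discount to today: PV = 72.9688 / (1 + 0.064)^3 = 72.9688 / 1.204550 = 60.58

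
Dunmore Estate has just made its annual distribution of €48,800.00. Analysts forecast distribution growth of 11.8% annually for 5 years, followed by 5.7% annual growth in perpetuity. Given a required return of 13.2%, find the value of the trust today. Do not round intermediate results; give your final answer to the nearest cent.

D_1 = 54558.40000
D_2 = 60996.29120
D_3 = 68193.85356
D_4 = 76240.72828
D_5 = 85237.13422
Terminal value at year 5: TV = D_5×(1+g_2)/(r−g_2) = 90095.65087/0.075 = 1201275.34493
P_0 = D_1/(1+r)^1 + D_2/(1+r)^2 + D_3/(1+r)^3 + D_4/(1+r)^4 + D_5/(1+r)^5 + TV/(1+r)^5
    = 48196.46643 + 47600.39706 + 47011.69957 + 46430.28279 + 45856.05668 + 646264.69210 = 881359.59462

€881359.59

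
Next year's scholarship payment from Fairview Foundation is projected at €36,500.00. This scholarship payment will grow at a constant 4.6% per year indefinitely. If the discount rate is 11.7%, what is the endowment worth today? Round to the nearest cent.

Growing perpetuity: P = D₁ / (r − g) = €36,500.0000 / (0.117 − 0.046) = €514,084.51

€514084.51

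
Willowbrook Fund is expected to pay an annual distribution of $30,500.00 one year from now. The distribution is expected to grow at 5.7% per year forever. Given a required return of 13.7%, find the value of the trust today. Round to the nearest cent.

Growing perpetuity: P = D₁ / (r − g) = $30,500.0000 / (0.137 − 0.057) = $381,250.00

$381250.00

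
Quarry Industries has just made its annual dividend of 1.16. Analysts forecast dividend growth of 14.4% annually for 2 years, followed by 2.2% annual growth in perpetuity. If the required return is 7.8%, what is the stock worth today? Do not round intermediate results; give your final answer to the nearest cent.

26.38

D_1 = 1.32704
D_2 = 1.51813
Terminal value at year 2: TV = D_2×(1+g_2)/(r−g_2) = 1.55153/0.056 = 27.70594
P_0 = D_1/(1+r)^1 + D_2/(1+r)^2 + TV/(1+r)^2
    = 1.23102 + 1.30639 + 23.84160 = 26.37901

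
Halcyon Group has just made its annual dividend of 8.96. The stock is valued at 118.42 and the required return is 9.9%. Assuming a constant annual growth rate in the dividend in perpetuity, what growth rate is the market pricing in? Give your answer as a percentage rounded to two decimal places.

2.17%

P = D₀(1+g)/(r−g) ⇒ P(r−g) = D₀(1+g) ⇒ g(P+D₀) = P·r − D₀
g = (P·r − D₀)/(P + D₀) = (118.42×0.099 − 8.96) / (118.42 + 8.96) = 0.021696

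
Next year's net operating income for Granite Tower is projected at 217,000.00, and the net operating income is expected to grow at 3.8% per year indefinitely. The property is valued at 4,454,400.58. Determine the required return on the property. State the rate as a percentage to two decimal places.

8.67%

P = D₁/(r − g) ⇒ r = D₁/P + g = 217,000.0000/4,454,400.58 + 0.038 = 0.048716 + 0.038 = 0.086716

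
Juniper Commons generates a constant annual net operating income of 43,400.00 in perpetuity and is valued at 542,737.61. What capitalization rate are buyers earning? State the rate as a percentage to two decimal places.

8.00%

P = C/r ⇒ r = C/P = 43,400.00/542,737.61 = 0.079965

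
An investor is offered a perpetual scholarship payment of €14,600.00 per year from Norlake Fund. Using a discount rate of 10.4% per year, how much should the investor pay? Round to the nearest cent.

€140384.62

Level perpetuity: PV = C / r = €14,600.00 / 0.104 = €140,384.62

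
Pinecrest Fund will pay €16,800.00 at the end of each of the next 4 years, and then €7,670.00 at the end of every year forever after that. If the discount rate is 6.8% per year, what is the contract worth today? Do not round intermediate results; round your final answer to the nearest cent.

PV of 4-year annuity: €16,800.00 × [1 − (1+0.068)^−4] / 0.068 = 57163.02402
Perpetuity value at year 4: €7,670.00 / 0.068 = 112794.11765
PV of perpetuity: 112794.11765 / (1+0.068)^4 = 86696.47513
Total PV = 57163.02402 + 86696.47513 = 143859.49916

€143859.50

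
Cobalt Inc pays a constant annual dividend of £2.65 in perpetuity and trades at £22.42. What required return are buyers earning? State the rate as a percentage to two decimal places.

P = C/r ⇒ r = C/P = £2.65/£22.42 = 0.118198

11.82%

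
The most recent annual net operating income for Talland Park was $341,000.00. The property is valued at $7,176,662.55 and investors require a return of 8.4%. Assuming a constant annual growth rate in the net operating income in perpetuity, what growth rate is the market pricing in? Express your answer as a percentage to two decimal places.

3.48%

P = D₀(1+g)/(r−g) ⇒ P(r−g) = D₀(1+g) ⇒ g(P+D₀) = P·r − D₀
g = (P·r − D₀)/(P + D₀) = ($7,176,662.55×0.084 − $341,000.00) / ($7,176,662.55 + $341,000.00) = 0.034830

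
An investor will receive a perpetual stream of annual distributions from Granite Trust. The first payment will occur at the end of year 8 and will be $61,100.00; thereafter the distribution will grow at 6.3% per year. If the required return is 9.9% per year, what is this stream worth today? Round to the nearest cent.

Value at end of year 7: C₁ / (r − g) = $61,100.00 / (0.099 − 0.063) = $1,697,222.2222
Discount to today: PV = $1,697,222.2222 / (1 + 0.099)^7 = $1,697,222.2222 / 1.936350 = $876,505.94

$876505.94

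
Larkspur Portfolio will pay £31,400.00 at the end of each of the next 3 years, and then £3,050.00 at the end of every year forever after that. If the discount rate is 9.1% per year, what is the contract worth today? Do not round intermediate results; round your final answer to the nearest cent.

PV of 3-year annuity: £31,400.00 × [1 − (1+0.091)^−3] / 0.091 = 79341.21012
Perpetuity value at year 3: £3,050.00 / 0.091 = 33516.48352
PV of perpetuity: 33516.48352 / (1+0.091)^3 = 25809.77362
Total PV = 79341.21012 + 25809.77362 = 105150.98374

£105150.98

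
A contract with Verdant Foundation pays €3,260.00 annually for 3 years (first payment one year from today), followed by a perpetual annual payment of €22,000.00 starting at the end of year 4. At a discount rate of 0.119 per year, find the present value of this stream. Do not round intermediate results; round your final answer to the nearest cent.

€139786.17

PV of 3-year annuity: €3,260.00 × [1 − (1+0.119)^−3] / 0.119 = 7843.44462
Perpetuity value at year 3: €22,000.00 / 0.119 = 184873.94958
PV of perpetuity: 184873.94958 / (1+0.119)^3 = 131942.72821
Total PV = 7843.44462 + 131942.72821 = 139786.17283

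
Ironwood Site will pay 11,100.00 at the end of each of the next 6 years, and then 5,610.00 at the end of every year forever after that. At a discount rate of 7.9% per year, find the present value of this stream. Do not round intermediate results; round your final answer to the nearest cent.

PV of 6-year annuity: 11,100.00 × [1 − (1+0.079)^−6] / 0.079 = 51470.00548
Perpetuity value at year 6: 5,610.00 / 0.079 = 71012.65823
PV of perpetuity: 71012.65823 / (1+0.079)^6 = 44999.43924
Total PV = 51470.00548 + 44999.43924 = 96469.44472

96469.44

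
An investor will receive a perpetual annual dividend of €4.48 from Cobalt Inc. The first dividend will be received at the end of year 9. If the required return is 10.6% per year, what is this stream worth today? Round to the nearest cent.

Value at end of year 8: C / r = €4.48 / 0.106 = €42.2642
Discount to today: PV = €42.2642 / (1 + 0.106)^8 = €42.2642 / 2.238933 = €18.88

€18.88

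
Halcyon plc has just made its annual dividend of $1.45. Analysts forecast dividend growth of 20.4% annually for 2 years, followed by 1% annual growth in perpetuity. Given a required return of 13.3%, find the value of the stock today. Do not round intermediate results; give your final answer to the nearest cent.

D_1 = 1.74580
D_2 = 2.10194
Terminal value at year 2: TV = D_2×(1+g_2)/(r−g_2) = 2.12296/0.123 = 17.25986
P_0 = D_1/(1+r)^1 + D_2/(1+r)^2 + TV/(1+r)^2
    = 1.54086 + 1.63742 + 13.44551 = 16.62380

$16.62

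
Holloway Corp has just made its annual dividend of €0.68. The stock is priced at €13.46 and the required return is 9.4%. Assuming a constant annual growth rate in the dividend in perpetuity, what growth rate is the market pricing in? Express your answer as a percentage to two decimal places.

P = D₀(1+g)/(r−g) ⇒ P(r−g) = D₀(1+g) ⇒ g(P+D₀) = P·r − D₀
g = (P·r − D₀)/(P + D₀) = (€13.46×0.094 − €0.68) / (€13.46 + €0.68) = 0.041389

4.14%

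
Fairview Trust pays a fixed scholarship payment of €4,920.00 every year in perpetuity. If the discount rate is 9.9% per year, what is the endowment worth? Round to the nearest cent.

€49696.97

Level perpetuity: PV = C / r = €4,920.00 / 0.099 = €49,696.97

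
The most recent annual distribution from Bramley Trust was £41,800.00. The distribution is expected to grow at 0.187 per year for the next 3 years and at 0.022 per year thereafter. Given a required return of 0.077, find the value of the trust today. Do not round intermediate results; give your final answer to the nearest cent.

D_1 = 49616.60000
D_2 = 58894.90420
D_3 = 69908.25129
Terminal value at year 3: TV = D_3×(1+g_2)/(r−g_2) = 71446.23281/0.055 = 1299022.41479
P_0 = D_1/(1+r)^1 + D_2/(1+r)^2 + D_3/(1+r)^3 + TV/(1+r)^3
    = 46069.26648 + 50774.57689 + 55960.46683 + 1039847.21992 = 1192651.53012

£1192651.53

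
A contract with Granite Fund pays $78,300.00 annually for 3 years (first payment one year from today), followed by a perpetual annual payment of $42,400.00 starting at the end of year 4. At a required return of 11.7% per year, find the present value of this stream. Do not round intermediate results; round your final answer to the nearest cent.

PV of 3-year annuity: $78,300.00 × [1 − (1+0.117)^−3] / 0.117 = 189037.15434
Perpetuity value at year 3: $42,400.00 / 0.117 = 362393.16239
PV of perpetuity: 362393.16239 / (1+0.117)^3 = 260028.21547
Total PV = 189037.15434 + 260028.21547 = 449065.36981

$449065.37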